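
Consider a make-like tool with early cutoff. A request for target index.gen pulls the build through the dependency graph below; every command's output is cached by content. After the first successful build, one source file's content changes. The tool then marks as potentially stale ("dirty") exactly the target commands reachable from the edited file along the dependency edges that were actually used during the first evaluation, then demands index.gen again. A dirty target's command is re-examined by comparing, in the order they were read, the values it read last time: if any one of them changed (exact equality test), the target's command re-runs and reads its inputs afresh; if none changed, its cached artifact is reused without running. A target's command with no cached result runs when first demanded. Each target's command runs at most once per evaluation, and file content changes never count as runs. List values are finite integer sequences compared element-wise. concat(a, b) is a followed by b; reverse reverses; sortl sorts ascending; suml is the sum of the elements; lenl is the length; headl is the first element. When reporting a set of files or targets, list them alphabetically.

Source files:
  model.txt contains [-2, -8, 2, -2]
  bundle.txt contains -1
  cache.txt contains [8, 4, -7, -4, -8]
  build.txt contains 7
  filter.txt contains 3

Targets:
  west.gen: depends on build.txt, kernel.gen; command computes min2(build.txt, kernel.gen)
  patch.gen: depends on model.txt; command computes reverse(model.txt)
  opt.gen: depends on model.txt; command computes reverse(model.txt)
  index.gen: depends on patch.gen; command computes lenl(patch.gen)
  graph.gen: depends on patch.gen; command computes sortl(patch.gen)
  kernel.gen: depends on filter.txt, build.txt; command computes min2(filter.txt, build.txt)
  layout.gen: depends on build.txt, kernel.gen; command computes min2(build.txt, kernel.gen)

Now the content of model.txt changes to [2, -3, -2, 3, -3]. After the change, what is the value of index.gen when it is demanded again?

First demand of the output computes:
  patch.gen = reverse([-2, -8, 2, -2]) = [-2, 2, -8, -2]
  index.gen = lenl([-2, 2, -8, -2]) = 4

After the edit, cleaning proceeds:
  patch.gen: a read changed (model.txt [-2, -8, 2, -2]->[2, -3, -2, 3, -3]) — executes, giving [-3, 3, -2, -3, 2].
  index.gen: a read changed (patch.gen [-2, 2, -8, -2]->[-3, 3, -2, -3, 2]) — executes, giving 5.

Demanding index.gen again yields 5.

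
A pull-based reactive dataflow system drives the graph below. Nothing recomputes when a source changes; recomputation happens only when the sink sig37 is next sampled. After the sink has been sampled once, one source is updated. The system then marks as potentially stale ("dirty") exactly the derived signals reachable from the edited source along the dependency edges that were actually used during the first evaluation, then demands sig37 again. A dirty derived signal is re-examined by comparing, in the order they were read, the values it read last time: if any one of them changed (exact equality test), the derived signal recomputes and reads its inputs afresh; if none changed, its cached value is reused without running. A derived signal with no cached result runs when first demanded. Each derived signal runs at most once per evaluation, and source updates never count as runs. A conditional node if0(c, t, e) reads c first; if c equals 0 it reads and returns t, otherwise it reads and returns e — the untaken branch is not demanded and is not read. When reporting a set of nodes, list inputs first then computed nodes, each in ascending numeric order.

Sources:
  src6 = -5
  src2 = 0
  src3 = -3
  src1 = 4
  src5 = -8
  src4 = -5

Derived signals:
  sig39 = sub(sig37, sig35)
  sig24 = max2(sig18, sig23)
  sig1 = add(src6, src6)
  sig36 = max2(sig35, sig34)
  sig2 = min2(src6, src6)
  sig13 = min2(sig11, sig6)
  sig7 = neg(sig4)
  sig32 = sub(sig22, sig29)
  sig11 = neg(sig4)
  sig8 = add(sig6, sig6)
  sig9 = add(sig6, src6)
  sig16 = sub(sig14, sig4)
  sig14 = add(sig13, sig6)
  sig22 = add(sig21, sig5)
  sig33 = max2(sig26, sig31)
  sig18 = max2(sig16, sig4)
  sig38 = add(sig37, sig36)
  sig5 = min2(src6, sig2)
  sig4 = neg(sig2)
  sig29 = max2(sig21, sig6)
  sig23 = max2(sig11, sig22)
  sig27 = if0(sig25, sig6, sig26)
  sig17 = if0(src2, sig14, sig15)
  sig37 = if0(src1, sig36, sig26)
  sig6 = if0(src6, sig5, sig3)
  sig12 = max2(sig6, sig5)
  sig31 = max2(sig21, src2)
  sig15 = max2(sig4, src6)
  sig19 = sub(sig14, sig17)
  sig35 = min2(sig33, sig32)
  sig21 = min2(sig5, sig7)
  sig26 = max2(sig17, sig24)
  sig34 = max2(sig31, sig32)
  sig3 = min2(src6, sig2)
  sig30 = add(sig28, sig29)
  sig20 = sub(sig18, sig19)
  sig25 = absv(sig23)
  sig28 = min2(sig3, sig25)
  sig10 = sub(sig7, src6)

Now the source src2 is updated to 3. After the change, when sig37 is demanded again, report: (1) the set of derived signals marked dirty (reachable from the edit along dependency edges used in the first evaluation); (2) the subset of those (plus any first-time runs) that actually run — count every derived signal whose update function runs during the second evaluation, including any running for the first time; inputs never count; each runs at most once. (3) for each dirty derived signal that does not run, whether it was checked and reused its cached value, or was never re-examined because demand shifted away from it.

Marked dirty: sig17, sig26, sig37.
Derived signals that run: sig15, sig17, sig26 — 3 in total.
Checked but reused from cache: sig37.
Key observation: a condition flipped, so demand reaches new nodes — sig15 runs for the first time.

First evaluation (everything demanded from the output):
  sig2 = min2(-5, -5) = -5
  sig3 = min2(-5, -5) = -5
  sig4 = neg(-5) = 5
  sig5 = min2(-5, -5) = -5
  sig6 = if0(src6=-5 -> else branch sig3) = -5
  sig7 = neg(5) = -5
  sig11 = neg(5) = -5
  sig13 = min2(-5, -5) = -5
  sig14 = add(-5, -5) = -10
  sig16 = sub(-10, 5) = -15
  sig17 = if0(src2=0 -> then branch sig14) = -10
  sig18 = max2(-15, 5) = 5
  sig21 = min2(-5, -5) = -5
  sig22 = add(-5, -5) = -10
  sig23 = max2(-5, -10) = -5
  sig24 = max2(5, -5) = 5
  sig26 = max2(-10, 5) = 5
  sig37 = if0(src1=4 -> else branch sig26) = 5

Propagation after the edit:
  sig15: demanded for the first time — runs, produces 5.
  sig17: runs — src2 0->3; result 5.
  sig26: runs — sig17 -10->5; result 5 (same value as before).
  sig37: checked — values it read are unchanged (src1 unchanged, sig26 unchanged); reused cached 5 without running.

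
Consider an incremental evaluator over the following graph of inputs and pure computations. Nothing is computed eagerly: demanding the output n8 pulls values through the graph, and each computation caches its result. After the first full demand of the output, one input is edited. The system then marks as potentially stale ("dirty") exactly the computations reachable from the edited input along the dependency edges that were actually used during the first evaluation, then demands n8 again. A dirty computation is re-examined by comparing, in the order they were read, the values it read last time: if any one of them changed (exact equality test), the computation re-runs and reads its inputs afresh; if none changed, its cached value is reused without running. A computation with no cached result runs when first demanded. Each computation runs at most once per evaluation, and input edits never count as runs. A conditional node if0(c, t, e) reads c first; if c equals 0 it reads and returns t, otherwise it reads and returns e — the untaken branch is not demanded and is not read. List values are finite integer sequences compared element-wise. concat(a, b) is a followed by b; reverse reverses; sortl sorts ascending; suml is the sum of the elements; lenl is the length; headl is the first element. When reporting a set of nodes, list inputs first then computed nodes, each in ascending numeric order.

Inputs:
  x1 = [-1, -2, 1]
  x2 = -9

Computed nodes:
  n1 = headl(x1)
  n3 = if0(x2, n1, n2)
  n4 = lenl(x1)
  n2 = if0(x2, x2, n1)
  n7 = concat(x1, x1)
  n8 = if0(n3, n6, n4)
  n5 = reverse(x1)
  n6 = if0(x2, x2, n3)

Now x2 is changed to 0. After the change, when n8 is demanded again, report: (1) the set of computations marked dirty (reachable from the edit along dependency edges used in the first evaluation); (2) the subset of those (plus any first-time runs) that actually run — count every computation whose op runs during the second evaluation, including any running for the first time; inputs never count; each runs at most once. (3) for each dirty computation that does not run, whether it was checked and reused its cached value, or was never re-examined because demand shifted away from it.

Dirty set: n2, n3, n8.
Run set: n3 (1 run).
Re-examined without running (cache reused): n8.
Left stale — demand moved off them: n2.
The important point: the flipped condition redirects demand; n2 is left stale, never re-checked.

Initial pass — values computed on the first demand:
  n1 = headl([-1, -2, 1]) = -1
  n2 = if0(x2=-9 -> else branch n1) = -1
  n3 = if0(x2=-9 -> else branch n2) = -1
  n4 = lenl([-1, -2, 1]) = 3
  n8 = if0(n3=-1 -> else branch n4) = 3

Second demand — change propagation:
  n2: dirty yet unreached — the second evaluation never asks for it.
  n3: re-runs because x2 -9->0; new result -1 (unchanged).
  n8: re-examined; everything it read last time is the same (n3 unchanged, n4 unchanged) — cache 3 kept, no run.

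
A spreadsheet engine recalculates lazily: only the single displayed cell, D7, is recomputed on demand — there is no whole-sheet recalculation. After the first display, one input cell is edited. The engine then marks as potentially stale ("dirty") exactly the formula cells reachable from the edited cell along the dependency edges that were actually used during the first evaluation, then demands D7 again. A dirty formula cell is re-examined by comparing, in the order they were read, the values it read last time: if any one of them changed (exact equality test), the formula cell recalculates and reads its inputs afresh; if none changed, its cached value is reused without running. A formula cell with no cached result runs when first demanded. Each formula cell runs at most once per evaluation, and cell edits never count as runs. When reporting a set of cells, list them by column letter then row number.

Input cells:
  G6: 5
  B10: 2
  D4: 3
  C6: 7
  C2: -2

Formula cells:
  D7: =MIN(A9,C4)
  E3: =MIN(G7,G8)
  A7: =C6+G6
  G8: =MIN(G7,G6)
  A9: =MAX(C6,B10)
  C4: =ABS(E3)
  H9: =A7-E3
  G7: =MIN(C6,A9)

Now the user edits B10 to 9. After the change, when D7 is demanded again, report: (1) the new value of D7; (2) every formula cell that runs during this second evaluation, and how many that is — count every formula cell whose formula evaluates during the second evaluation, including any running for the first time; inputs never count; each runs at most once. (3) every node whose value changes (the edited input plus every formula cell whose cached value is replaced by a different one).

First evaluation (everything demanded from the output):
  A9 = MAX(7, 2) = 7
  G7 = MIN(7, 7) = 7
  G8 = MIN(7, 5) = 5
  E3 = MIN(7, 5) = 5
  C4 = ABS(5) = 5
  D7 = MIN(7, 5) = 5

Propagation after the edit:
  A9: runs — B10 2->9; result 9.
  G7: runs — A9 7->9; result 7 (same value as before).
  G8: checked — values it read are unchanged (G7 unchanged, G6 unchanged); reused cached 5 without running.
  E3: checked — values it read are unchanged (G7 unchanged, G8 unchanged); reused cached 5 without running.
  C4: checked — values it read are unchanged (E3 unchanged); reused cached 5 without running.
  D7: runs — A9 7->9; result 5 (same value as before).

Key observation: the cutoff stops propagation at G8 — its inputs' values are unchanged, so it reuses its cache.

New value of D7: 5.
Formula cells that run: A9, D7, G7 — 3 in total.
Values that change: A9, B10.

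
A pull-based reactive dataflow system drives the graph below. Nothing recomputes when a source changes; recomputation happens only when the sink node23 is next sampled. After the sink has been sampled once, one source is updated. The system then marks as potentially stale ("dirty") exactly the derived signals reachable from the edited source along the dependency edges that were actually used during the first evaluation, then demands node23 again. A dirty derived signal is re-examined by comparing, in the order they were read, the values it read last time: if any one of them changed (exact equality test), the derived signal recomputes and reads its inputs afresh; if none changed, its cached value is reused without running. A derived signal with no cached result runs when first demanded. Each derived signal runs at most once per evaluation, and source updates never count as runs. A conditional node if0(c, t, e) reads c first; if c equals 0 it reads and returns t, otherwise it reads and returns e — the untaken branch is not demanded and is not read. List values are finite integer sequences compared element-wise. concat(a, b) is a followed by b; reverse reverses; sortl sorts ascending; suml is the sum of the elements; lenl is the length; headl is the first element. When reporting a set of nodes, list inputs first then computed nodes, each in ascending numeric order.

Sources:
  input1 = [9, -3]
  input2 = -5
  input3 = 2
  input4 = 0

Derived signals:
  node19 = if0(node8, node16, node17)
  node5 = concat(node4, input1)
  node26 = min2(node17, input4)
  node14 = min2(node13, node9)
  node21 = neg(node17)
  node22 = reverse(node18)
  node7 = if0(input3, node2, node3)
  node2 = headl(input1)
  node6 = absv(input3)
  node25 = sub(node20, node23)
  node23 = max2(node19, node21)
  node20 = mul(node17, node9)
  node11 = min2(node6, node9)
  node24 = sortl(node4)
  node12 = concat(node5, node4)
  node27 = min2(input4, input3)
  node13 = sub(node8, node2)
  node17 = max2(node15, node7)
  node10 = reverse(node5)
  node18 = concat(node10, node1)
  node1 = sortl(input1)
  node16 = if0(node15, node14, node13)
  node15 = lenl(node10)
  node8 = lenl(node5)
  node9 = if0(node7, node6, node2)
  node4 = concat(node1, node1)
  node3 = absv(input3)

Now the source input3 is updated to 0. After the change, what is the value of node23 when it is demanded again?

First evaluation (everything demanded from the output):
  node1 = sortl([9, -3]) = [-3, 9]
  node3 = absv(2) = 2
  node4 = concat([-3, 9], [-3, 9]) = [-3, 9, -3, 9]
  node5 = concat([-3, 9, -3, 9], [9, -3]) = [-3, 9, -3, 9, 9, -3]
  node7 = if0(input3=2 -> else branch node3) = 2
  node8 = lenl([-3, 9, -3, 9, 9, -3]) = 6
  node10 = reverse([-3, 9, -3, 9, 9, -3]) = [-3, 9, 9, -3, 9, -3]
  node15 = lenl([-3, 9, 9, -3, 9, -3]) = 6
  node17 = max2(6, 2) = 6
  node19 = if0(node8=6 -> else branch node17) = 6
  node21 = neg(6) = -6
  node23 = max2(6, -6) = 6

Propagation after the edit:
  node2: demanded for the first time — runs, produces 9.
  node3: marked dirty but never re-examined — demand shifted away from it.
  node7: runs — input3 2->0; result 9.
  node17: runs — node7 2->9; result 9.
  node19: runs — node17 6->9; result 9.
  node21: runs — node17 6->9; result -9.
  node23: runs — node19 6->9; node21 -6->-9; result 9.

Key observation: a condition flipped, so demand moved to the other branch — node3 is never re-examined.

New value of node23: 9.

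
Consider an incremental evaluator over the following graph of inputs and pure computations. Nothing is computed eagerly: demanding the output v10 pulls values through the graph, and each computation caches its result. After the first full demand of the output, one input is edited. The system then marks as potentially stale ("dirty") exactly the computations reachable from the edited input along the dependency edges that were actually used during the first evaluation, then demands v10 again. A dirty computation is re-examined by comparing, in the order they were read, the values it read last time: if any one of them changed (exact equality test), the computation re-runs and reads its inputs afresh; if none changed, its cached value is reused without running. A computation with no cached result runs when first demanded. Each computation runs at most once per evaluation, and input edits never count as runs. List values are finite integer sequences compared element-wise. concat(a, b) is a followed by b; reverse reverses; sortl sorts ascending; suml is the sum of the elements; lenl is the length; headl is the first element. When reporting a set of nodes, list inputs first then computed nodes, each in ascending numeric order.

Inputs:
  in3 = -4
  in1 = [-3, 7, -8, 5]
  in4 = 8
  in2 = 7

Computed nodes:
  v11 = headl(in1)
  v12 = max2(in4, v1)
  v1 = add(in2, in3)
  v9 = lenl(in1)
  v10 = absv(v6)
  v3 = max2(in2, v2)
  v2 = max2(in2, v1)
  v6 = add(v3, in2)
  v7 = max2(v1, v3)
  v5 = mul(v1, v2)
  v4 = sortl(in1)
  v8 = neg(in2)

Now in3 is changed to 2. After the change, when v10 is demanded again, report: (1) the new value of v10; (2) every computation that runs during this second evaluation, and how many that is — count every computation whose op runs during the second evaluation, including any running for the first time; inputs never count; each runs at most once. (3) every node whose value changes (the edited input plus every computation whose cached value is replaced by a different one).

v10 now evaluates to 16.
Run set: v1, v2, v3, v6, v10 (5 run).
Changed values: in3, v1, v2, v3, v6, v10.

Initial pass — values computed on the first demand:
  v1 = add(7, -4) = 3
  v2 = max2(7, 3) = 7
  v3 = max2(7, 7) = 7
  v6 = add(7, 7) = 14
  v10 = absv(14) = 14

Second demand — change propagation:
  v1: re-runs because in3 -4->2; new result 9.
  v2: re-runs because v1 3->9; new result 9.
  v3: re-runs because v2 7->9; new result 9.
  v6: re-runs because v3 7->9; new result 16.
  v10: re-runs because v6 14->16; new result 16.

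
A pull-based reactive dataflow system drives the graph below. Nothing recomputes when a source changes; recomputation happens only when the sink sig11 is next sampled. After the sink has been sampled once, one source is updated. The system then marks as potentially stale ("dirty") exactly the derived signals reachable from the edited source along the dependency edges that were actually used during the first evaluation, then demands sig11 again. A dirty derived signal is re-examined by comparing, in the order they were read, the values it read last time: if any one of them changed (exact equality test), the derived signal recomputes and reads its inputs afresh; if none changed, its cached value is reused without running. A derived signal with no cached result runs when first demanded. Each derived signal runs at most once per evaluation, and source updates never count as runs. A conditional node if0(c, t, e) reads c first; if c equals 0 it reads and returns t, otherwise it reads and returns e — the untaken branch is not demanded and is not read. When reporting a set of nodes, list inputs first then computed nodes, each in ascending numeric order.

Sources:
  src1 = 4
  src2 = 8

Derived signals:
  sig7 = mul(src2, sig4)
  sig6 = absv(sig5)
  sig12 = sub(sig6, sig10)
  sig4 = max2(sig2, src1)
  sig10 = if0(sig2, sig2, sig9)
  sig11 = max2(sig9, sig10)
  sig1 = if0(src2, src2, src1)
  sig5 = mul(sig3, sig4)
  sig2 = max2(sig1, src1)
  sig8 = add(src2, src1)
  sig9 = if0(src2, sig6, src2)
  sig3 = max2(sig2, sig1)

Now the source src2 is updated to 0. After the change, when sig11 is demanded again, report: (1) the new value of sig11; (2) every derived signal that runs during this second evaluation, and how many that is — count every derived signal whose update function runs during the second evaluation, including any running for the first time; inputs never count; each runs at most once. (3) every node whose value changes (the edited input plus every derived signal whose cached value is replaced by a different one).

First evaluation (everything demanded from the output):
  sig1 = if0(src2=8 -> else branch src1) = 4
  sig2 = max2(4, 4) = 4
  sig9 = if0(src2=8 -> else branch src2) = 8
  sig10 = if0(sig2=4 -> else branch sig9) = 8
  sig11 = max2(8, 8) = 8

Propagation after the edit:
  sig1: runs — src2 8->0; result 0.
  sig2: runs — sig1 4->0; result 4 (same value as before).
  sig3: demanded for the first time — runs, produces 4.
  sig4: demanded for the first time — runs, produces 4.
  sig5: demanded for the first time — runs, produces 16.
  sig6: demanded for the first time — runs, produces 16.
  sig9: runs — src2 8->0; src2 8->0; result 16.
  sig10: runs — sig9 8->16; result 16.
  sig11: runs — sig9 8->16; sig10 8->16; result 16.

Key observation: a condition flipped, so demand reaches new nodes — sig3, sig4, sig5, sig6 run for the first time.

New value of sig11: 16.
Derived signals that run: sig1, sig2, sig3, sig4, sig5, sig6, sig9, sig10, sig11 — 9 in total.
Values that change: src2, sig1, sig9, sig10, sig11.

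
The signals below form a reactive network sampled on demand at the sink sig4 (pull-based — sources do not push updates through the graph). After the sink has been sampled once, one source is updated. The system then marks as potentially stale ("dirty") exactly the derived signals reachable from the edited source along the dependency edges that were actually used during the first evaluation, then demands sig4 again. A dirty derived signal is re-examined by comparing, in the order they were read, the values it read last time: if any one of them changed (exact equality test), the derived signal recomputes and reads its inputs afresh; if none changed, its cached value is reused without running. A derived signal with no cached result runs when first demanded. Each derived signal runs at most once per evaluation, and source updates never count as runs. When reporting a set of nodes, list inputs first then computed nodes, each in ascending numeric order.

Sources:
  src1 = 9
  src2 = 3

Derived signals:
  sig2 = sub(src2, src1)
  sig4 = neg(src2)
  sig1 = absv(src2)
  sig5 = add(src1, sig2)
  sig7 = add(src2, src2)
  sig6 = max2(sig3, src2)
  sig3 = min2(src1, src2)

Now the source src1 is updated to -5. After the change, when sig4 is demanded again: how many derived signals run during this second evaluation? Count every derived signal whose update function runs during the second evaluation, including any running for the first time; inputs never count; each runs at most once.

Run set: none (0 run).
The important point: nothing the output needs ever reads src1, so the edit is invisible to it.

Initial pass — values computed on the first demand:
  sig4 = neg(3) = -3

Second demand — change propagation:
  no demanded computation ever read src1, so the edit dirties nothing and nothing runs.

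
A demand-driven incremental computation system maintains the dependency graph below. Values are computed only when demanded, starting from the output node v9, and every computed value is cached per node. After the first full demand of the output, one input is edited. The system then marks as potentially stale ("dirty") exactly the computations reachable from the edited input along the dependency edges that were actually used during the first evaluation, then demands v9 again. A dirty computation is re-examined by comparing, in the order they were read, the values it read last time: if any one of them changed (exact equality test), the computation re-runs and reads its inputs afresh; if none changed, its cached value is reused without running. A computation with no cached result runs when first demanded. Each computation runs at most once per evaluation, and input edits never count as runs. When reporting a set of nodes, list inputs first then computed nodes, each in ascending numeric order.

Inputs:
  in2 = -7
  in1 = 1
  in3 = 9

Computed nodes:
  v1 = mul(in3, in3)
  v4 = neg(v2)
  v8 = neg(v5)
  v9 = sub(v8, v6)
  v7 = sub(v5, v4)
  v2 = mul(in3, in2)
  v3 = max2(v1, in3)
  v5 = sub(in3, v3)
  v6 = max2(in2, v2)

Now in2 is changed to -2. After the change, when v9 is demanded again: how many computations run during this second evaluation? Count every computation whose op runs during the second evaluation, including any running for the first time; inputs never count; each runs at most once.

Computations that run: v2, v6, v9 — 3 in total.

First evaluation (everything demanded from the output):
  v1 = mul(9, 9) = 81
  v2 = mul(9, -7) = -63
  v3 = max2(81, 9) = 81
  v5 = sub(9, 81) = -72
  v6 = max2(-7, -63) = -7
  v8 = neg(-72) = 72
  v9 = sub(72, -7) = 79

Propagation after the edit:
  v2: runs — in2 -7->-2; result -18.
  v6: runs — in2 -7->-2; v2 -63->-18; result -2.
  v9: runs — v6 -7->-2; result 74.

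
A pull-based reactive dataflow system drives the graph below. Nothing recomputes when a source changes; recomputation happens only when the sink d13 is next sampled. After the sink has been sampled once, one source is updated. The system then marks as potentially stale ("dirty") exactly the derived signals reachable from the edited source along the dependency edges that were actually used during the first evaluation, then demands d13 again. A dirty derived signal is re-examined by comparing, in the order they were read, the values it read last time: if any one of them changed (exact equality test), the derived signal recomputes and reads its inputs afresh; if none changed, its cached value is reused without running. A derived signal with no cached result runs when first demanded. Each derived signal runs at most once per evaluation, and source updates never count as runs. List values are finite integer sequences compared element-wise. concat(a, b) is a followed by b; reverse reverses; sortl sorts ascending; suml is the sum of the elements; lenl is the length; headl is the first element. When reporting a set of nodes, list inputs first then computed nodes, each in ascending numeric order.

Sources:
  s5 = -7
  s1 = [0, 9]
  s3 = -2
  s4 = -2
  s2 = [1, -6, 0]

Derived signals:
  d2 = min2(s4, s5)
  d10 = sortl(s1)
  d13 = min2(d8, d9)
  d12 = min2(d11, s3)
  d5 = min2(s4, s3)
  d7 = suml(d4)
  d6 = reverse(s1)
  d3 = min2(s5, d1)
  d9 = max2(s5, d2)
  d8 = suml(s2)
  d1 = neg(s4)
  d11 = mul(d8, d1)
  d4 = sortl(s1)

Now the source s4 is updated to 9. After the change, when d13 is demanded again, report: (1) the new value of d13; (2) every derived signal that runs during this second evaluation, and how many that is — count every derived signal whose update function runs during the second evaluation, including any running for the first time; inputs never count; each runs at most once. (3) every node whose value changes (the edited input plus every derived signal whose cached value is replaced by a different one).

New value of d13: -7.
Derived signals that run: d2 — 1 in total.
Values that change: s4.
Key observation: the change is absorbed at d2 — it re-runs but produces the same value, and the output's value is unchanged.

First evaluation (everything demanded from the output):
  d2 = min2(-2, -7) = -7
  d8 = suml([1, -6, 0]) = -5
  d9 = max2(-7, -7) = -7
  d13 = min2(-5, -7) = -7

Propagation after the edit:
  d2: runs — s4 -2->9; result -7 (same value as before).
  d9: checked — values it read are unchanged (s5 unchanged, d2 unchanged); reused cached -7 without running.
  d13: checked — values it read are unchanged (d8 unchanged, d9 unchanged); reused cached -7 without running.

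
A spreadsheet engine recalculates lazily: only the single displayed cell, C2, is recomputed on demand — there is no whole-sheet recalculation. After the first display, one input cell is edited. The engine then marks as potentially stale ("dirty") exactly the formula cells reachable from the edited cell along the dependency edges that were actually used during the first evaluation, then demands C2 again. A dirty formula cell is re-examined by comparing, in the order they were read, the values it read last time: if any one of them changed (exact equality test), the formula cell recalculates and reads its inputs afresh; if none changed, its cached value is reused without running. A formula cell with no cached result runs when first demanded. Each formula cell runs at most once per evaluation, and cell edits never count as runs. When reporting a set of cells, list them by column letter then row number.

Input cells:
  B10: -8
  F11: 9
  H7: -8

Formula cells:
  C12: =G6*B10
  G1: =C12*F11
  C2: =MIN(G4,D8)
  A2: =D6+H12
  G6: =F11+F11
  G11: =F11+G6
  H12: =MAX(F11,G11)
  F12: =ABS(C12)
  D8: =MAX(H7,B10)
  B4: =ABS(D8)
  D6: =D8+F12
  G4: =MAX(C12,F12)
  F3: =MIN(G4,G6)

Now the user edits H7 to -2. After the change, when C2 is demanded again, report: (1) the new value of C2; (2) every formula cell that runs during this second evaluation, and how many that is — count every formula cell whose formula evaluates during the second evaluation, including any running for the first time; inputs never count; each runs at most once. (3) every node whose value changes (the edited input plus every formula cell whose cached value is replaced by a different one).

First evaluation (everything demanded from the output):
  D8 = MAX(-8, -8) = -8
  G6 = 9 + 9 = 18
  C12 = 18 * -8 = -144
  F12 = ABS(-144) = 144
  G4 = MAX(-144, 144) = 144
  C2 = MIN(144, -8) = -8

Propagation after the edit:
  D8: runs — H7 -8->-2; result -2.
  C2: runs — D8 -8->-2; result -2.

New value of C2: -2.
Formula cells that run: C2, D8 — 2 in total.
Values that change: C2, D8, H7.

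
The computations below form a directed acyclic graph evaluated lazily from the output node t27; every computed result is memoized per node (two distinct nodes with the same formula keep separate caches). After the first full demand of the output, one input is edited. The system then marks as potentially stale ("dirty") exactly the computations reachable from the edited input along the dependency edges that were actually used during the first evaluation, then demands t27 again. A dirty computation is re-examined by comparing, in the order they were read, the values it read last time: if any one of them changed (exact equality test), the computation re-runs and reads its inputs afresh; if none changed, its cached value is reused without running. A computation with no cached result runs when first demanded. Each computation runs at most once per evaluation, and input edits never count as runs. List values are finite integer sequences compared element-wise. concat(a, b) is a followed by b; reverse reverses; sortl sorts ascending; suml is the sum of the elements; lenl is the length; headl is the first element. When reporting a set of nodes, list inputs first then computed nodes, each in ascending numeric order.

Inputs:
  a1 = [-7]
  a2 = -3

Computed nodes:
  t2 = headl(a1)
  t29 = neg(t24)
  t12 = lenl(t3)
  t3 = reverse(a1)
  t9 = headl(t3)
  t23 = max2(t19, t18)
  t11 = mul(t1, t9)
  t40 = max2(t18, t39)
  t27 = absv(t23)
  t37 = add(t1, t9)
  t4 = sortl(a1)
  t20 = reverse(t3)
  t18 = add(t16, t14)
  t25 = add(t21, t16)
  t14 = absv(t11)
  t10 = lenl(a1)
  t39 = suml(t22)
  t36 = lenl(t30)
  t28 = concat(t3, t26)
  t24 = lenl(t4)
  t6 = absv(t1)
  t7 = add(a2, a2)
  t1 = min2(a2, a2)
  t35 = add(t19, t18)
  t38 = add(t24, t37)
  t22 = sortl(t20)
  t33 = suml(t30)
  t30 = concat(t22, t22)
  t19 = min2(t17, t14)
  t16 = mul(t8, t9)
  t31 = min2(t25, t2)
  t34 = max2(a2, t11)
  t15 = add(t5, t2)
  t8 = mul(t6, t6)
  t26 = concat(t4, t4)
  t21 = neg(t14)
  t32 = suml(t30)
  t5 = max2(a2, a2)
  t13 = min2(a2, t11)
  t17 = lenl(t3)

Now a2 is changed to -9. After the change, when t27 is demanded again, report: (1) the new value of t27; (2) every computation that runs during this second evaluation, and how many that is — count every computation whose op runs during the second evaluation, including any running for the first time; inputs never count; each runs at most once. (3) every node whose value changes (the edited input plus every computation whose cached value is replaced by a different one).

First demand of the output computes:
  t1 = min2(-3, -3) = -3
  t3 = reverse([-7]) = [-7]
  t6 = absv(-3) = 3
  t8 = mul(3, 3) = 9
  t9 = headl([-7]) = -7
  t11 = mul(-3, -7) = 21
  t14 = absv(21) = 21
  t16 = mul(9, -7) = -63
  t17 = lenl([-7]) = 1
  t18 = add(-63, 21) = -42
  t19 = min2(1, 21) = 1
  t23 = max2(1, -42) = 1
  t27 = absv(1) = 1

After the edit, cleaning proceeds:
  t1: a read changed (a2 -3->-9; a2 -3->-9) — executes, giving -9.
  t6: a read changed (t1 -3->-9) — executes, giving 9.
  t8: a read changed (t6 3->9; t6 3->9) — executes, giving 81.
  t11: a read changed (t1 -3->-9) — executes, giving 63.
  t14: a read changed (t11 21->63) — executes, giving 63.
  t16: a read changed (t8 9->81) — executes, giving -567.
  t18: a read changed (t16 -63->-567; t14 21->63) — executes, giving -504.
  t19: a read changed (t14 21->63) — executes, giving 1 — identical to its old value.
  t23: a read changed (t18 -42->-504) — executes, giving 1 — identical to its old value.
  t27: dirty, but its reads are unchanged (t23 unchanged); cached 1 stands.

Note where the cutoff bites: t27 is checked, finds nothing changed, and keeps its cache.

Demanding t27 again yields 1.
9 computations run: t1, t6, t8, t11, t14, t16, t18, t19, t23.
The nodes whose values change: a2, t1, t6, t8, t11, t14, t16, t18.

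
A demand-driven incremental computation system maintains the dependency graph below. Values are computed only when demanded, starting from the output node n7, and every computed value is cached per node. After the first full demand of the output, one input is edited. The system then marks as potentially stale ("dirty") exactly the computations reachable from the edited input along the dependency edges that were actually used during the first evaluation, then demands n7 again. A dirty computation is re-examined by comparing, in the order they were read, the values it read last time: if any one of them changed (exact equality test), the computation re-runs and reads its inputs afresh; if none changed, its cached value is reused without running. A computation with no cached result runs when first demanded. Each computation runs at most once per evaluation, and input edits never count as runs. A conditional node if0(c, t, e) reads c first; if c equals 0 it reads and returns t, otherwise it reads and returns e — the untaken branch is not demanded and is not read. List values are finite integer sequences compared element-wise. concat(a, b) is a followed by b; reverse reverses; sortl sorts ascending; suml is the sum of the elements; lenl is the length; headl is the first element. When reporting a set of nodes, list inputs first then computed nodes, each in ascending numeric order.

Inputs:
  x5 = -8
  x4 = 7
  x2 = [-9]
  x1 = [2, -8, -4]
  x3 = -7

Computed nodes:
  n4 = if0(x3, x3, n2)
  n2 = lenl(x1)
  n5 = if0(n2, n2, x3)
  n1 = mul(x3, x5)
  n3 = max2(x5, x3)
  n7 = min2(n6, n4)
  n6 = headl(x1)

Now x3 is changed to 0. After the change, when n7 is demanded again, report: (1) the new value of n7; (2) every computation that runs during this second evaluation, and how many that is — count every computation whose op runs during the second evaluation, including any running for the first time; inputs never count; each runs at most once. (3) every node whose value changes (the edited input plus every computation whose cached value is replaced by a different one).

New value of n7: 0.
Computations that run: n4, n7 — 2 in total.
Values that change: x3, n4, n7.

First evaluation (everything demanded from the output):
  n2 = lenl([2, -8, -4]) = 3
  n4 = if0(x3=-7 -> else branch n2) = 3
  n6 = headl([2, -8, -4]) = 2
  n7 = min2(2, 3) = 2

Propagation after the edit:
  n4: runs — x3 -7->0; result 0.
  n7: runs — n4 3->0; result 0.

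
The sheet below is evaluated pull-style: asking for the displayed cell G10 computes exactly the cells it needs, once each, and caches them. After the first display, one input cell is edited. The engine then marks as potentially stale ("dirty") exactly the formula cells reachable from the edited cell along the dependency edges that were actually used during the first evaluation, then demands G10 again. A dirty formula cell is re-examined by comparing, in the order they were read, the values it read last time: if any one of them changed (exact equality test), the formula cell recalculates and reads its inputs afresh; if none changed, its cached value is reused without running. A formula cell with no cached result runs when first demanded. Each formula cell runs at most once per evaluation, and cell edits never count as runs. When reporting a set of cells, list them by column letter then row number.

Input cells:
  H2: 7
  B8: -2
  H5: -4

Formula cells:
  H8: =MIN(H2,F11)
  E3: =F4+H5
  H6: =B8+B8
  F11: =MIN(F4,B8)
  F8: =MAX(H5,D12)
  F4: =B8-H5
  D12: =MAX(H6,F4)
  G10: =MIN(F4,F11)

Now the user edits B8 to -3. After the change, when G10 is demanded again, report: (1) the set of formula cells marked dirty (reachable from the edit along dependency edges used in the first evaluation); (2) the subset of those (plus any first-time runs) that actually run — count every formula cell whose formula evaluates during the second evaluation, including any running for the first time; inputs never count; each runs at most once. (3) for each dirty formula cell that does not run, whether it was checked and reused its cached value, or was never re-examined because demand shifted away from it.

The edit dirties: F4, F11, G10.
3 formula cells run: F4, F11, G10.
No dirty formula cell escaped a run.

First demand of the output computes:
  F4 = -2 - -4 = 2
  F11 = MIN(2, -2) = -2
  G10 = MIN(2, -2) = -2

After the edit, cleaning proceeds:
  F4: a read changed (B8 -2->-3) — executes, giving 1.
  F11: a read changed (F4 2->1; B8 -2->-3) — executes, giving -3.
  G10: a read changed (F4 2->1; F11 -2->-3) — executes, giving -3.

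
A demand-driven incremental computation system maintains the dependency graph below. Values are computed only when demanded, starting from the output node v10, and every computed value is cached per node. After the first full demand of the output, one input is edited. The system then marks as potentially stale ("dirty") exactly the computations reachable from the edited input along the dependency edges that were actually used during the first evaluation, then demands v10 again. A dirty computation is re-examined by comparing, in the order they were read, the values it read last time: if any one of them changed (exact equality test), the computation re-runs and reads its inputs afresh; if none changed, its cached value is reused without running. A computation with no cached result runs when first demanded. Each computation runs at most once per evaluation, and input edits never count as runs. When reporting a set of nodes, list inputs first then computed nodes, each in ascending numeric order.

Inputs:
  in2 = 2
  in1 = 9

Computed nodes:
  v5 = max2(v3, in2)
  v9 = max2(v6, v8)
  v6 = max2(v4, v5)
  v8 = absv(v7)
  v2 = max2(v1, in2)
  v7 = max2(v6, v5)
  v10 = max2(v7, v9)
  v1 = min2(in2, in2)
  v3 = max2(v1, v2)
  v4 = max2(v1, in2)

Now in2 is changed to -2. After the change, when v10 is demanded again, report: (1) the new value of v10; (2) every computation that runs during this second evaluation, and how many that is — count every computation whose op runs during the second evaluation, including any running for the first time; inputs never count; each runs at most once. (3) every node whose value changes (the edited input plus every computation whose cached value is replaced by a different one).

New value of v10: 2.
Computations that run: v1, v2, v3, v4, v5, v6, v7, v8, v9, v10 — 10 in total.
Values that change: in2, v1, v2, v3, v4, v5, v6, v7.

First evaluation (everything demanded from the output):
  v1 = min2(2, 2) = 2
  v2 = max2(2, 2) = 2
  v3 = max2(2, 2) = 2
  v4 = max2(2, 2) = 2
  v5 = max2(2, 2) = 2
  v6 = max2(2, 2) = 2
  v7 = max2(2, 2) = 2
  v8 = absv(2) = 2
  v9 = max2(2, 2) = 2
  v10 = max2(2, 2) = 2

Propagation after the edit:
  v1: runs — in2 2->-2; in2 2->-2; result -2.
  v2: runs — v1 2->-2; in2 2->-2; result -2.
  v3: runs — v1 2->-2; v2 2->-2; result -2.
  v4: runs — v1 2->-2; in2 2->-2; result -2.
  v5: runs — v3 2->-2; in2 2->-2; result -2.
  v6: runs — v4 2->-2; v5 2->-2; result -2.
  v7: runs — v6 2->-2; v5 2->-2; result -2.
  v8: runs — v7 2->-2; result 2 (same value as before).
  v9: runs — v6 2->-2; result 2 (same value as before).
  v10: runs — v7 2->-2; result 2 (same value as before).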